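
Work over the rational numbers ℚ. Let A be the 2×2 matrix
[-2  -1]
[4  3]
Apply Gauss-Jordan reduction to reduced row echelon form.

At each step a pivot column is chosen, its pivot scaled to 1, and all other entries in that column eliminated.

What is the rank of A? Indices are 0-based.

step 1: normalize row 0 (÷-2) = (1, 1/2)
  row 1: subtract 4×row0 = (0, 1)
step 2: normalize row 1 (÷1) = (0, 1)
  row 0: subtract 1/2×row1 = (1, 0)

rank = 2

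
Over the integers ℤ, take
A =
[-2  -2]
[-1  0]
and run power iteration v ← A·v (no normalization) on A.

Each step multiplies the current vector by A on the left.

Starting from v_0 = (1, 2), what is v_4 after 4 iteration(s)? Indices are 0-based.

v_4 = (108, 40)

v_0 = (1, 2).
v_1 = A·v_0 = (-6, -1).
v_2 = A·v_1 = (14, 6).
v_3 = A·v_2 = (-40, -14).
v_4 = A·v_3 = (108, 40).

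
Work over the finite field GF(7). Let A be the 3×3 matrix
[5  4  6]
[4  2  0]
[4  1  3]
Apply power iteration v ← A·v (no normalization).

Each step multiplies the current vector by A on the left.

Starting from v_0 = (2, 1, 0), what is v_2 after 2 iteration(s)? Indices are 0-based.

v_0 = (2, 1, 0).
v_1 = A·v_0 = (0, 3, 2).
v_2 = A·v_1 = (3, 6, 2).

v_2 = (3, 6, 2)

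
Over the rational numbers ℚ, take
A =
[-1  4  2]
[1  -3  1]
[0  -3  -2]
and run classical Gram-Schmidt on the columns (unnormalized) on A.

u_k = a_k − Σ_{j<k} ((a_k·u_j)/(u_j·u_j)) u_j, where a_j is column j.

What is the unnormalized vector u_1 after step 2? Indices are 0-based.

Step 1: u_0 = a_0 = (-1, 1, 0).
Step 2: u_1 = a_1 − (-7/2)·u_0 = (1/2, 1/2, -3).

u_1 = (1/2, 1/2, -3)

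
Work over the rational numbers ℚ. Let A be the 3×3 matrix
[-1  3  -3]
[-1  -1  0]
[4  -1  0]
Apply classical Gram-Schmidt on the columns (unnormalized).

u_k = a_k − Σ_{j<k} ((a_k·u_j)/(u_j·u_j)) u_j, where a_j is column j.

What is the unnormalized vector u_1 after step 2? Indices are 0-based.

u_1 = (8/3, -4/3, 1/3)

Step 1: u_0 = a_0 = (-1, -1, 4).
Step 2: u_1 = a_1 − (-1/3)·u_0 = (8/3, -4/3, 1/3).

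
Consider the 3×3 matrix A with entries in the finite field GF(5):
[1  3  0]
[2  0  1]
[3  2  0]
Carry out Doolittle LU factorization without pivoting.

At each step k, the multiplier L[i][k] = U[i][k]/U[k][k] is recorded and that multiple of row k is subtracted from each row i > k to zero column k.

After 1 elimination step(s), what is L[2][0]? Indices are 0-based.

Step 1: pivot at (0,0) is 1.
  row1 ← row1 − (2)·row0  ⇒  L[1][0]=2, U row1=(0, 4, 1)
  row2 ← row2 − (3)·row0  ⇒  L[2][0]=3, U row2=(0, 3, 0)

L[2][0] = 3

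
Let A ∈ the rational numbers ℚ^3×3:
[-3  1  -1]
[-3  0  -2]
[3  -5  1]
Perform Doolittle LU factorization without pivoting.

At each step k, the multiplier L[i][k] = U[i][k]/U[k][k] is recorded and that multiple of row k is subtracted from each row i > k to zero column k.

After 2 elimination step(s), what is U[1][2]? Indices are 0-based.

[col 0] pivot -3
  R1 -= 1*R0 → (0, -1, -1)  (L[1][0] := 1)
  R2 -= -1*R0 → (0, -4, 0)  (L[2][0] := -1)
[col 1] pivot -1
  R2 -= 4*R1 → (0, 0, 4)  (L[2][1] := 4)

U[1][2] = -1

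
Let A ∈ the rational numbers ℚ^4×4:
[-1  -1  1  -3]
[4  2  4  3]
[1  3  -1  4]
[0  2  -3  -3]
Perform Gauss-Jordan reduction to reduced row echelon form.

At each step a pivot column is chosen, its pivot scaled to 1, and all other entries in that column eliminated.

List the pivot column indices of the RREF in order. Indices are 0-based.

pivot columns: 0, 1, 2, 3

pivot(0,0)=-1: scale R0 → (1, 1, -1, 3)
  clear (1,0): R1 −= (4)R0 → (0, -2, 8, -9)
  clear (2,0): R2 −= (1)R0 → (0, 2, 0, 1)
pivot(1,1)=-2: scale R1 → (0, 1, -4, 9/2)
  clear (0,1): R0 −= (1)R1 → (1, 0, 3, -3/2)
  clear (2,1): R2 −= (2)R1 → (0, 0, 8, -8)
  clear (3,1): R3 −= (2)R1 → (0, 0, 5, -12)
pivot(2,2)=8: scale R2 → (0, 0, 1, -1)
  clear (0,2): R0 −= (3)R2 → (1, 0, 0, 3/2)
  clear (1,2): R1 −= (-4)R2 → (0, 1, 0, 1/2)
  clear (3,2): R3 −= (5)R2 → (0, 0, 0, -7)
pivot(3,3)=-7: scale R3 → (0, 0, 0, 1)
  clear (0,3): R0 −= (3/2)R3 → (1, 0, 0, 0)
  clear (1,3): R1 −= (1/2)R3 → (0, 1, 0, 0)
  clear (2,3): R2 −= (-1)R3 → (0, 0, 1, 0)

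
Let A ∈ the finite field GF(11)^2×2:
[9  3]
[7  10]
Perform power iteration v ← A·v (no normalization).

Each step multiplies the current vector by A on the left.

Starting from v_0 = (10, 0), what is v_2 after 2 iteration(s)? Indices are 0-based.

v_0 = (10, 0).
v_1 = A·v_0 = (2, 4).
v_2 = A·v_1 = (8, 10).

v_2 = (8, 10)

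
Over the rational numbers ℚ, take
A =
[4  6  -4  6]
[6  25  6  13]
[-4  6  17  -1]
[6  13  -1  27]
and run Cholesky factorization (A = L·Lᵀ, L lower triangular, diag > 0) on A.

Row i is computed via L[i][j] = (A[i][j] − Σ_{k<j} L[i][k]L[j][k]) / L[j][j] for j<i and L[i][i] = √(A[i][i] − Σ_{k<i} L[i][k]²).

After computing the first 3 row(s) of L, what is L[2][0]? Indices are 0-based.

Step 1: L[0][0] = √(4) = 2.
  L[1][0] = (6) / L[0][0] = 3.
Step 2: L[1][1] = √(16) = 4.
  L[2][0] = (-4) / L[0][0] = -2.
  L[2][1] = (12) / L[1][1] = 3.
Step 3: L[2][2] = √(4) = 2.

L[2][0] = -2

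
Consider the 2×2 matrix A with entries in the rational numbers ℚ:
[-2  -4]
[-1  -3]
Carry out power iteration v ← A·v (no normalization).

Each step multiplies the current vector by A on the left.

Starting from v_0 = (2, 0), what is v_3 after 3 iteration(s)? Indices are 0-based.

v_0 = (2, 0).
v_1 = A·v_0 = (-4, -2).
v_2 = A·v_1 = (16, 10).
v_3 = A·v_2 = (-72, -46).

v_3 = (-72, -46)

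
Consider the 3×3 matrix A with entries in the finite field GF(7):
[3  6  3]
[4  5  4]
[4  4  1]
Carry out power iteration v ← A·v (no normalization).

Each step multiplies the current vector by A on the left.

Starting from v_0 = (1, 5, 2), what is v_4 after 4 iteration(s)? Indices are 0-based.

v_0 = (1, 5, 2).
v_1 = A·v_0 = (4, 2, 5).
v_2 = A·v_1 = (4, 4, 1).
v_3 = A·v_2 = (4, 5, 5).
v_4 = A·v_3 = (1, 5, 6).

v_4 = (1, 5, 6)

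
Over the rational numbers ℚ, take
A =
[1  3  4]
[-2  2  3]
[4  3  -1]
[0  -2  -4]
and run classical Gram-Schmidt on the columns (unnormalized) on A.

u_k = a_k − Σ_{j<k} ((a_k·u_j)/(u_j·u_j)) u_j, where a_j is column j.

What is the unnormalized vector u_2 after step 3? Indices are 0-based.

u_2 = (462/425, -641/425, -436/425, -602/425)

Step 1: u_0 = a_0 = (1, -2, 4, 0).
Step 2: u_1 = a_1 − (11/21)·u_0 = (52/21, 64/21, 19/21, -2).
Step 3: u_2 = a_2 − (-2/7)·u_0 − (549/425)·u_1 = (462/425, -641/425, -436/425, -602/425).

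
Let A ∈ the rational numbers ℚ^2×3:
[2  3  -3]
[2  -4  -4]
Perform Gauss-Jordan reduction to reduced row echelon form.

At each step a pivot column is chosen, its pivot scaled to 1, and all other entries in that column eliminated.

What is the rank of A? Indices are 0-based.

rank = 2

pivot(0,0)=2: scale R0 → (1, 3/2, -3/2)
  clear (1,0): R1 −= (2)R0 → (0, -7, -1)
pivot(1,1)=-7: scale R1 → (0, 1, 1/7)
  clear (0,1): R0 −= (3/2)R1 → (1, 0, -12/7)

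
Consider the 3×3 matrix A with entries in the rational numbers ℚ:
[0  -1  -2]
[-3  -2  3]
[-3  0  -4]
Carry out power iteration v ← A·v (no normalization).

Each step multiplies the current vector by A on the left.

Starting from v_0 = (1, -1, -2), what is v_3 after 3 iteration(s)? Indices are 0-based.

v_3 = (56, -124, 149)

v_0 = (1, -1, -2).
v_1 = A·v_0 = (5, -7, 5).
v_2 = A·v_1 = (-3, 14, -35).
v_3 = A·v_2 = (56, -124, 149).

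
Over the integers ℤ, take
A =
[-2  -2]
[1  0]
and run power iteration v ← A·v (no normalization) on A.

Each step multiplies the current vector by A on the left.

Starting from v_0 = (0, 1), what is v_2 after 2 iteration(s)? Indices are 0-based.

v_0 = (0, 1).
v_1 = A·v_0 = (-2, 0).
v_2 = A·v_1 = (4, -2).

v_2 = (4, -2)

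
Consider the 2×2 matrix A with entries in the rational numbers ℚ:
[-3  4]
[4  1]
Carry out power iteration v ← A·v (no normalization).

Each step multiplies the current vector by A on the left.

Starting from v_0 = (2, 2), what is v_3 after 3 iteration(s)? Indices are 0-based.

v_0 = (2, 2).
v_1 = A·v_0 = (2, 10).
v_2 = A·v_1 = (34, 18).
v_3 = A·v_2 = (-30, 154).

v_3 = (-30, 154)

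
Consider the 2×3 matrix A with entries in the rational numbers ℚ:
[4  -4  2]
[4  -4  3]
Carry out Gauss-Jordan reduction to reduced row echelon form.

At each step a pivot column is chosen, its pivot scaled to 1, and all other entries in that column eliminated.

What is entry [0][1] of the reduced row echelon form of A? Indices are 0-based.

M[0][1] = -1

[1] R0 /= 4  ⇒  (1, -1, 1/2)
     R1 -= 4·R0  ⇒  (0, 0, 1)
column 1 empty below row 1
[2] R1 /= 1  ⇒  (0, 0, 1)
     R0 -= 1/2·R1  ⇒  (1, -1, 0)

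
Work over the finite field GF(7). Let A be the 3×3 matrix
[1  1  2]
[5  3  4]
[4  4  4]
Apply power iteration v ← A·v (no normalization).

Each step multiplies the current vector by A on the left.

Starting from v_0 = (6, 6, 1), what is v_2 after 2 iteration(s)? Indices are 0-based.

v_2 = (2, 0, 3)

v_0 = (6, 6, 1).
v_1 = A·v_0 = (0, 3, 3).
v_2 = A·v_1 = (2, 0, 3).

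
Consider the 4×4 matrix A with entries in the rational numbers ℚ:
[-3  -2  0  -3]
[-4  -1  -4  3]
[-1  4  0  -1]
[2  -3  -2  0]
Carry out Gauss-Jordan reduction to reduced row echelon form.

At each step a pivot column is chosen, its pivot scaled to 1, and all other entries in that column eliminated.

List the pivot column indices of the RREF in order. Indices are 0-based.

step 1: normalize row 0 (÷-3) = (1, 2/3, 0, 1)
  row 1: subtract -4×row0 = (0, 5/3, -4, 7)
  row 2: subtract -1×row0 = (0, 14/3, 0, 0)
  row 3: subtract 2×row0 = (0, -13/3, -2, -2)
step 2: normalize row 1 (÷5/3) = (0, 1, -12/5, 21/5)
  row 0: subtract 2/3×row1 = (1, 0, 8/5, -9/5)
  row 2: subtract 14/3×row1 = (0, 0, 56/5, -98/5)
  row 3: subtract -13/3×row1 = (0, 0, -62/5, 81/5)
step 3: normalize row 2 (÷56/5) = (0, 0, 1, -7/4)
  row 0: subtract 8/5×row2 = (1, 0, 0, 1)
  row 1: subtract -12/5×row2 = (0, 1, 0, 0)
  row 3: subtract -62/5×row2 = (0, 0, 0, -11/2)
step 4: normalize row 3 (÷-11/2) = (0, 0, 0, 1)
  row 0: subtract 1×row3 = (1, 0, 0, 0)
  row 2: subtract -7/4×row3 = (0, 0, 1, 0)

pivot columns: 0, 1, 2, 3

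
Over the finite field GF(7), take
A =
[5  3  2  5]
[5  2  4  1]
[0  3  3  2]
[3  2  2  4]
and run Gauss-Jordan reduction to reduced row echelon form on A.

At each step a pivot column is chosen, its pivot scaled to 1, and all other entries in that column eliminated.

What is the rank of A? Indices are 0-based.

rank = 4

step 1: normalize row 0 (÷5) = (1, 2, 6, 1)
  row 1: subtract 5×row0 = (0, 6, 2, 3)
  row 3: subtract 3×row0 = (0, 3, 5, 1)
step 2: normalize row 1 (÷6) = (0, 1, 5, 4)
  row 0: subtract 2×row1 = (1, 0, 3, 0)
  row 2: subtract 3×row1 = (0, 0, 2, 4)
  row 3: subtract 3×row1 = (0, 0, 4, 3)
step 3: normalize row 2 (÷2) = (0, 0, 1, 2)
  row 0: subtract 3×row2 = (1, 0, 0, 1)
  row 1: subtract 5×row2 = (0, 1, 0, 1)
  row 3: subtract 4×row2 = (0, 0, 0, 2)
step 4: normalize row 3 (÷2) = (0, 0, 0, 1)
  row 0: subtract 1×row3 = (1, 0, 0, 0)
  row 1: subtract 1×row3 = (0, 1, 0, 0)
  row 2: subtract 2×row3 = (0, 0, 1, 0)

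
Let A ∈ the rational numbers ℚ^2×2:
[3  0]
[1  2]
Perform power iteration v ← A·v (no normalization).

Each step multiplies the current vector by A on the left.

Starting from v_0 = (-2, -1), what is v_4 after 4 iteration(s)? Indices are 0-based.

v_4 = (-162, -146)

v_0 = (-2, -1).
v_1 = A·v_0 = (-6, -4).
v_2 = A·v_1 = (-18, -14).
v_3 = A·v_2 = (-54, -46).
v_4 = A·v_3 = (-162, -146).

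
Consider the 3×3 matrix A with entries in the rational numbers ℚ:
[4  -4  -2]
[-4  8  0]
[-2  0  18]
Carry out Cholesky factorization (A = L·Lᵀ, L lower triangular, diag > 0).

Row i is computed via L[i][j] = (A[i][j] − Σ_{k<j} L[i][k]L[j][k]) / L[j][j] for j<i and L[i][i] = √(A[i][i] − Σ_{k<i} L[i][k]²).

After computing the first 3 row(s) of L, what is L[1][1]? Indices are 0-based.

Step 1: L[0][0] = √(4) = 2.
  L[1][0] = (-4) / L[0][0] = -2.
Step 2: L[1][1] = √(4) = 2.
  L[2][0] = (-2) / L[0][0] = -1.
  L[2][1] = (-2) / L[1][1] = -1.
Step 3: L[2][2] = √(16) = 4.

L[1][1] = 2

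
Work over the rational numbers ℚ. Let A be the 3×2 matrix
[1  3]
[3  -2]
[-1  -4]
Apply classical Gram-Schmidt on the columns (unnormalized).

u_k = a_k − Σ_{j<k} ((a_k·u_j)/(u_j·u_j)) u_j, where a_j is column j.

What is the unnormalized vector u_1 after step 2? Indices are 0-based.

u_1 = (32/11, -25/11, -43/11)

Step 1: u_0 = a_0 = (1, 3, -1).
Step 2: u_1 = a_1 − (1/11)·u_0 = (32/11, -25/11, -43/11).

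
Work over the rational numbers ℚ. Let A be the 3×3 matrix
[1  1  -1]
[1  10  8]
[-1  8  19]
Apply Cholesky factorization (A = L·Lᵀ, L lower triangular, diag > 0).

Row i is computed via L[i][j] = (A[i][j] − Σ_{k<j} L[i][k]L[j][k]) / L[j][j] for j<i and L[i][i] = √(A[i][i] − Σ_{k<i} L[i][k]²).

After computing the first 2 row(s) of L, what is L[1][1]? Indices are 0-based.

L[1][1] = 3

Step 1: L[0][0] = √(1) = 1.
  L[1][0] = (1) / L[0][0] = 1.
Step 2: L[1][1] = √(9) = 3.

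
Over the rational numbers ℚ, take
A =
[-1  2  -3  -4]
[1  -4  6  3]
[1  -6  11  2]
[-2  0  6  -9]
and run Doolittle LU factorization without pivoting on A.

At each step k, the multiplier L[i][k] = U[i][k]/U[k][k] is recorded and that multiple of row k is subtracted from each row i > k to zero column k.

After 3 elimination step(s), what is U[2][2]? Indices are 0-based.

U[2][2] = 2

[col 0] pivot -1
  R1 -= -1*R0 → (0, -2, 3, -1)  (L[1][0] := -1)
  R2 -= -1*R0 → (0, -4, 8, -2)  (L[2][0] := -1)
  R3 -= 2*R0 → (0, -4, 12, -1)  (L[3][0] := 2)
[col 1] pivot -2
  R2 -= 2*R1 → (0, 0, 2, 0)  (L[2][1] := 2)
  R3 -= 2*R1 → (0, 0, 6, 1)  (L[3][1] := 2)
[col 2] pivot 2
  R3 -= 3*R2 → (0, 0, 0, 1)  (L[3][2] := 3)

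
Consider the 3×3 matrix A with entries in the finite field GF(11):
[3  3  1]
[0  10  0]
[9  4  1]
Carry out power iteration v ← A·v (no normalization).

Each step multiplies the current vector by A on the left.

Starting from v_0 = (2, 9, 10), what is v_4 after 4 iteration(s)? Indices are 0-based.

v_0 = (2, 9, 10).
v_1 = A·v_0 = (10, 2, 9).
v_2 = A·v_1 = (1, 9, 8).
v_3 = A·v_2 = (5, 2, 9).
v_4 = A·v_3 = (8, 9, 7).

v_4 = (8, 9, 7)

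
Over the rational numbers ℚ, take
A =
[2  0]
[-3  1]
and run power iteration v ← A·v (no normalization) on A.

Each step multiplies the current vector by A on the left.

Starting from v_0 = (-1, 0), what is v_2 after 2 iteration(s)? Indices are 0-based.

v_2 = (-4, 9)

v_0 = (-1, 0).
v_1 = A·v_0 = (-2, 3).
v_2 = A·v_1 = (-4, 9).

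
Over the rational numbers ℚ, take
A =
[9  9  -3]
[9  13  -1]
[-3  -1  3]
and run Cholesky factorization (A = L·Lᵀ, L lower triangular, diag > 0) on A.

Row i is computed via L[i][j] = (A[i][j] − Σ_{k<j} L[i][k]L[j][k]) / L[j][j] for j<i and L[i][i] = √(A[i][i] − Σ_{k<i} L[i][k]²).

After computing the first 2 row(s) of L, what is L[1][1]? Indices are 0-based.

L[1][1] = 2

Step 1: L[0][0] = √(9) = 3.
  L[1][0] = (9) / L[0][0] = 3.
Step 2: L[1][1] = √(4) = 2.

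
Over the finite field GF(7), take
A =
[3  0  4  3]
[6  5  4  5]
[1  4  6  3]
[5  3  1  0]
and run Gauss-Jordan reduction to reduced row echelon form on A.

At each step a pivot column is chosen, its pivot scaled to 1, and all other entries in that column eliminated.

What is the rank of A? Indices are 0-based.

rank = 4

step 1: normalize row 0 (÷3) = (1, 0, 6, 1)
  row 1: subtract 6×row0 = (0, 5, 3, 6)
  row 2: subtract 1×row0 = (0, 4, 0, 2)
  row 3: subtract 5×row0 = (0, 3, 6, 2)
step 2: normalize row 1 (÷5) = (0, 1, 2, 4)
  row 2: subtract 4×row1 = (0, 0, 6, 0)
  row 3: subtract 3×row1 = (0, 0, 0, 4)
step 3: normalize row 2 (÷6) = (0, 0, 1, 0)
  row 0: subtract 6×row2 = (1, 0, 0, 1)
  row 1: subtract 2×row2 = (0, 1, 0, 4)
step 4: normalize row 3 (÷4) = (0, 0, 0, 1)
  row 0: subtract 1×row3 = (1, 0, 0, 0)
  row 1: subtract 4×row3 = (0, 1, 0, 0)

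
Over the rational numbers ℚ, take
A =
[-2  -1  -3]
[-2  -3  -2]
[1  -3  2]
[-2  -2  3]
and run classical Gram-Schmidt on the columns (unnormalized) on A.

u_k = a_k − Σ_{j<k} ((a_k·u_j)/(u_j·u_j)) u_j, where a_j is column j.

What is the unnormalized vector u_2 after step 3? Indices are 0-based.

u_2 = (-417/218, -385/218, -4/109, 399/109)

Step 1: u_0 = a_0 = (-2, -2, 1, -2).
Step 2: u_1 = a_1 − (9/13)·u_0 = (5/13, -21/13, -48/13, -8/13).
Step 3: u_2 = a_2 − (6/13)·u_0 − (-93/218)·u_1 = (-417/218, -385/218, -4/109, 399/109).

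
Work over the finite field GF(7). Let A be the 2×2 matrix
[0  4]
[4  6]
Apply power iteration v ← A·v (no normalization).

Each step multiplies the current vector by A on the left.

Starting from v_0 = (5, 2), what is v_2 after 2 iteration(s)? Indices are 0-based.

v_2 = (2, 0)

v_0 = (5, 2).
v_1 = A·v_0 = (1, 4).
v_2 = A·v_1 = (2, 0).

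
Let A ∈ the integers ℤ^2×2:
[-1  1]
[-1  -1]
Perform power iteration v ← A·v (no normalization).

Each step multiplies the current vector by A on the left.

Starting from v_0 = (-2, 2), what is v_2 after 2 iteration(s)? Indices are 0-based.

v_2 = (-4, -4)

v_0 = (-2, 2).
v_1 = A·v_0 = (4, 0).
v_2 = A·v_1 = (-4, -4).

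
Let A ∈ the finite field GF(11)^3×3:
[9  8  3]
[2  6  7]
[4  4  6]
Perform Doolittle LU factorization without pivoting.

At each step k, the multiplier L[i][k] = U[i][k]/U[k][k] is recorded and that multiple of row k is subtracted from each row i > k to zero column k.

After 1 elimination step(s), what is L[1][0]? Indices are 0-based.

k=0: U[0][0]=9
  eliminate (1,0): mult=10, new row 1: (0, 3, 10); set L[1][0]=10
  eliminate (2,0): mult=9, new row 2: (0, 9, 1); set L[2][0]=9

L[1][0] = 10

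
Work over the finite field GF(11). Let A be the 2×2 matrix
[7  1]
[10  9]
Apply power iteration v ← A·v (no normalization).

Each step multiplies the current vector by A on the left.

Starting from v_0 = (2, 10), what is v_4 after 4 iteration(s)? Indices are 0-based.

v_0 = (2, 10).
v_1 = A·v_0 = (2, 0).
v_2 = A·v_1 = (3, 9).
v_3 = A·v_2 = (8, 1).
v_4 = A·v_3 = (2, 1).

v_4 = (2, 1)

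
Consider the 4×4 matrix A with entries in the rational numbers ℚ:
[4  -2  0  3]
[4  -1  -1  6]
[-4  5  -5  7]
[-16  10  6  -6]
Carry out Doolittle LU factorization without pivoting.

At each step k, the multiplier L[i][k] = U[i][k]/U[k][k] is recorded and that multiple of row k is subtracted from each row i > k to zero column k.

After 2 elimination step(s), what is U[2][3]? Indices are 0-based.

[col 0] pivot 4
  R1 -= 1*R0 → (0, 1, -1, 3)  (L[1][0] := 1)
  R2 -= -1*R0 → (0, 3, -5, 10)  (L[2][0] := -1)
  R3 -= -4*R0 → (0, 2, 6, 6)  (L[3][0] := -4)
[col 1] pivot 1
  R2 -= 3*R1 → (0, 0, -2, 1)  (L[2][1] := 3)
  R3 -= 2*R1 → (0, 0, 8, 0)  (L[3][1] := 2)

U[2][3] = 1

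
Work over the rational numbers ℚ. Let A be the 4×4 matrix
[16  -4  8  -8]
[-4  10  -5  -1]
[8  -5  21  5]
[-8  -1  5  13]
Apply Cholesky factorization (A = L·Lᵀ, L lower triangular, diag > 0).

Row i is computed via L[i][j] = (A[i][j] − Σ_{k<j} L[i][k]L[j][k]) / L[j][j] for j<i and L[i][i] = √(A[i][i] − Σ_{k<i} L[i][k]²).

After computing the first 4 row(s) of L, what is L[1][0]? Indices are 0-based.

Step 1: L[0][0] = √(16) = 4.
  L[1][0] = (-4) / L[0][0] = -1.
Step 2: L[1][1] = √(9) = 3.
  L[2][0] = (8) / L[0][0] = 2.
  L[2][1] = (-3) / L[1][1] = -1.
Step 3: L[2][2] = √(16) = 4.
  L[3][0] = (-8) / L[0][0] = -2.
  L[3][1] = (-3) / L[1][1] = -1.
  L[3][2] = (8) / L[2][2] = 2.
Step 4: L[3][3] = √(4) = 2.

L[1][0] = -1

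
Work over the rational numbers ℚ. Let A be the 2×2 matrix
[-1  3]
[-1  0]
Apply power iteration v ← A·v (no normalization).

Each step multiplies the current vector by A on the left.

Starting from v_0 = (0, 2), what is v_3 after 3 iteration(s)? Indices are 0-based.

v_0 = (0, 2).
v_1 = A·v_0 = (6, 0).
v_2 = A·v_1 = (-6, -6).
v_3 = A·v_2 = (-12, 6).

v_3 = (-12, 6)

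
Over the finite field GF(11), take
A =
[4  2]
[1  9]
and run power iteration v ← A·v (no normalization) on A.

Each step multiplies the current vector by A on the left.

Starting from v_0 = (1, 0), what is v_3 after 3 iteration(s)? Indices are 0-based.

v_0 = (1, 0).
v_1 = A·v_0 = (4, 1).
v_2 = A·v_1 = (7, 2).
v_3 = A·v_2 = (10, 3).

v_3 = (10, 3)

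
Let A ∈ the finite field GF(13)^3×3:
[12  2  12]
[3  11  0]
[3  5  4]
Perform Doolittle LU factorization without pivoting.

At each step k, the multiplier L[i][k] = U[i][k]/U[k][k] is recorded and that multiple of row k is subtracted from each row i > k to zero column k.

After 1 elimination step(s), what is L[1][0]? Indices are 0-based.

L[1][0] = 10

[col 0] pivot 12
  R1 -= 10*R0 → (0, 4, 10)  (L[1][0] := 10)
  R2 -= 10*R0 → (0, 11, 1)  (L[2][0] := 10)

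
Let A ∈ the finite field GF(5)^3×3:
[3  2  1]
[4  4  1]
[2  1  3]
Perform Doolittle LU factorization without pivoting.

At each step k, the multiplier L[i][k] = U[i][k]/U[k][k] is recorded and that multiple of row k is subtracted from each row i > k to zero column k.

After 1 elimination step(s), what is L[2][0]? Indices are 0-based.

k=0: U[0][0]=3
  eliminate (1,0): mult=3, new row 1: (0, 3, 3); set L[1][0]=3
  eliminate (2,0): mult=4, new row 2: (0, 3, 4); set L[2][0]=4

L[2][0] = 4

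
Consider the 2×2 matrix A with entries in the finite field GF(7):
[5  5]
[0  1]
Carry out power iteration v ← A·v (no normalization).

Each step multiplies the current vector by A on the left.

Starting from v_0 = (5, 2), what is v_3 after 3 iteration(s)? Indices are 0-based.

v_0 = (5, 2).
v_1 = A·v_0 = (0, 2).
v_2 = A·v_1 = (3, 2).
v_3 = A·v_2 = (4, 2).

v_3 = (4, 2)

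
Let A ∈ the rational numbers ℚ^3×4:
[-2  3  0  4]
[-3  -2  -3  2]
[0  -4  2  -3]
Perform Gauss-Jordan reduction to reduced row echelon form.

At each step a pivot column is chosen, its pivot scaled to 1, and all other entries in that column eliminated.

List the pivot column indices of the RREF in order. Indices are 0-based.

pivot columns: 0, 1, 2

pivot(0,0)=-2: scale R0 → (1, -3/2, 0, -2)
  clear (1,0): R1 −= (-3)R0 → (0, -13/2, -3, -4)
pivot(1,1)=-13/2: scale R1 → (0, 1, 6/13, 8/13)
  clear (0,1): R0 −= (-3/2)R1 → (1, 0, 9/13, -14/13)
  clear (2,1): R2 −= (-4)R1 → (0, 0, 50/13, -7/13)
pivot(2,2)=50/13: scale R2 → (0, 0, 1, -7/50)
  clear (0,2): R0 −= (9/13)R2 → (1, 0, 0, -49/50)
  clear (1,2): R1 −= (6/13)R2 → (0, 1, 0, 17/25)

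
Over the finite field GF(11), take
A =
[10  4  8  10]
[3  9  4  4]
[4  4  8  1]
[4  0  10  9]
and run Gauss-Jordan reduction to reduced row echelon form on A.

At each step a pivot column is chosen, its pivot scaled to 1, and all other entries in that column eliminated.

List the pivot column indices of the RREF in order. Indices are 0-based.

pivot columns: 0, 1, 2, 3

pivot(0,0)=10: scale R0 → (1, 7, 3, 1)
  clear (1,0): R1 −= (3)R0 → (0, 10, 6, 1)
  clear (2,0): R2 −= (4)R0 → (0, 9, 7, 8)
  clear (3,0): R3 −= (4)R0 → (0, 5, 9, 5)
pivot(1,1)=10: scale R1 → (0, 1, 5, 10)
  clear (0,1): R0 −= (7)R1 → (1, 0, 1, 8)
  clear (2,1): R2 −= (9)R1 → (0, 0, 6, 6)
  clear (3,1): R3 −= (5)R1 → (0, 0, 6, 10)
pivot(2,2)=6: scale R2 → (0, 0, 1, 1)
  clear (0,2): R0 −= (1)R2 → (1, 0, 0, 7)
  clear (1,2): R1 −= (5)R2 → (0, 1, 0, 5)
  clear (3,2): R3 −= (6)R2 → (0, 0, 0, 4)
pivot(3,3)=4: scale R3 → (0, 0, 0, 1)
  clear (0,3): R0 −= (7)R3 → (1, 0, 0, 0)
  clear (1,3): R1 −= (5)R3 → (0, 1, 0, 0)
  clear (2,3): R2 −= (1)R3 → (0, 0, 1, 0)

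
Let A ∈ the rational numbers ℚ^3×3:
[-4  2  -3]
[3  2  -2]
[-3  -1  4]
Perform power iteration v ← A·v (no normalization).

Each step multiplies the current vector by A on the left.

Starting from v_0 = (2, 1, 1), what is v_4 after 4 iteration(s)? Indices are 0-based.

v_4 = (1740, -297, 180)

v_0 = (2, 1, 1).
v_1 = A·v_0 = (-9, 6, -3).
v_2 = A·v_1 = (57, -9, 9).
v_3 = A·v_2 = (-273, 135, -126).
v_4 = A·v_3 = (1740, -297, 180).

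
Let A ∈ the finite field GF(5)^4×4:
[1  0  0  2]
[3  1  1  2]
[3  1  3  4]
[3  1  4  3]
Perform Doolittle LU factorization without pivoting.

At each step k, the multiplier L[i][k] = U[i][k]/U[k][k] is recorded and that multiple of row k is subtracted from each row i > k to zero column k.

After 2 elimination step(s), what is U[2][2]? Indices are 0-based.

Step 1: pivot at (0,0) is 1.
  row1 ← row1 − (3)·row0  ⇒  L[1][0]=3, U row1=(0, 1, 1, 1)
  row2 ← row2 − (3)·row0  ⇒  L[2][0]=3, U row2=(0, 1, 3, 3)
  row3 ← row3 − (3)·row0  ⇒  L[3][0]=3, U row3=(0, 1, 4, 2)
Step 2: pivot at (1,1) is 1.
  row2 ← row2 − (1)·row1  ⇒  L[2][1]=1, U row2=(0, 0, 2, 2)
  row3 ← row3 − (1)·row1  ⇒  L[3][1]=1, U row3=(0, 0, 3, 1)

U[2][2] = 2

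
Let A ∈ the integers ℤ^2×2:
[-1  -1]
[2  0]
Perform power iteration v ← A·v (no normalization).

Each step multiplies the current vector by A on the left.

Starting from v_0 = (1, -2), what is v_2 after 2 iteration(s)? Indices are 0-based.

v_0 = (1, -2).
v_1 = A·v_0 = (1, 2).
v_2 = A·v_1 = (-3, 2).

v_2 = (-3, 2)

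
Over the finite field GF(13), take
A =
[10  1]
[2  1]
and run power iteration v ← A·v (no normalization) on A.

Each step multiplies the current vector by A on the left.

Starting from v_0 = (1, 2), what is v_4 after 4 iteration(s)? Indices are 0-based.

v_0 = (1, 2).
v_1 = A·v_0 = (12, 4).
v_2 = A·v_1 = (7, 2).
v_3 = A·v_2 = (7, 3).
v_4 = A·v_3 = (8, 4).

v_4 = (8, 4)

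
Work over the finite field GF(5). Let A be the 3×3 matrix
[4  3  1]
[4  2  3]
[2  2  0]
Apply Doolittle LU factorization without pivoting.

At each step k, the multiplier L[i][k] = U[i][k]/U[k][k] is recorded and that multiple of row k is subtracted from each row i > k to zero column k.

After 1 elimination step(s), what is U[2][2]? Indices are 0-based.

Step 1: pivot at (0,0) is 4.
  row1 ← row1 − (1)·row0  ⇒  L[1][0]=1, U row1=(0, 4, 2)
  row2 ← row2 − (3)·row0  ⇒  L[2][0]=3, U row2=(0, 3, 2)

U[2][2] = 2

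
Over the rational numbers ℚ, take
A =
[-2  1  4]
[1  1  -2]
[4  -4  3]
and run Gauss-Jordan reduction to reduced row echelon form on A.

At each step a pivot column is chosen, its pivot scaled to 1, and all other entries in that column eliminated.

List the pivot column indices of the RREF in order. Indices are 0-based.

pivot columns: 0, 1, 2

pivot(0,0)=-2: scale R0 → (1, -1/2, -2)
  clear (1,0): R1 −= (1)R0 → (0, 3/2, 0)
  clear (2,0): R2 −= (4)R0 → (0, -2, 11)
pivot(1,1)=3/2: scale R1 → (0, 1, 0)
  clear (0,1): R0 −= (-1/2)R1 → (1, 0, -2)
  clear (2,1): R2 −= (-2)R1 → (0, 0, 11)
pivot(2,2)=11: scale R2 → (0, 0, 1)
  clear (0,2): R0 −= (-2)R2 → (1, 0, 0)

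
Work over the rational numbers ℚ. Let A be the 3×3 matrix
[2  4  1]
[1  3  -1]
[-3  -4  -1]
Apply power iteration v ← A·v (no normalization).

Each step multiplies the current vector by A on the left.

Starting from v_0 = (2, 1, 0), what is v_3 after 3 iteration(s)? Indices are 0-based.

v_0 = (2, 1, 0).
v_1 = A·v_0 = (8, 5, -10).
v_2 = A·v_1 = (26, 33, -34).
v_3 = A·v_2 = (150, 159, -176).

v_3 = (150, 159, -176)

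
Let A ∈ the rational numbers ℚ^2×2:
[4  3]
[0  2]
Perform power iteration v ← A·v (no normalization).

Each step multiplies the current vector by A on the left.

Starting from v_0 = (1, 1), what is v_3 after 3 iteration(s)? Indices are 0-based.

v_0 = (1, 1).
v_1 = A·v_0 = (7, 2).
v_2 = A·v_1 = (34, 4).
v_3 = A·v_2 = (148, 8).

v_3 = (148, 8)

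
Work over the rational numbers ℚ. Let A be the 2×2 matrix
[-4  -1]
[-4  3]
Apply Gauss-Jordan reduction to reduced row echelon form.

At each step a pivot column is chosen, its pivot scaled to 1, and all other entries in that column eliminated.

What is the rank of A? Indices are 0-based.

rank = 2

[1] R0 /= -4  ⇒  (1, 1/4)
     R1 -= -4·R0  ⇒  (0, 4)
[2] R1 /= 4  ⇒  (0, 1)
     R0 -= 1/4·R1  ⇒  (1, 0)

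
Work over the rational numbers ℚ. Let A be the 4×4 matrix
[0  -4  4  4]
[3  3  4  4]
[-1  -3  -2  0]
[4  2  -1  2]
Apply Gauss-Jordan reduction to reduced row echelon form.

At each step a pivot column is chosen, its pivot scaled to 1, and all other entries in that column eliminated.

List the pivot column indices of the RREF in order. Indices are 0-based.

step 1: exchange rows 0,1
step 1: normalize row 0 (÷3) = (1, 1, 4/3, 4/3)
  row 2: subtract -1×row0 = (0, -2, -2/3, 4/3)
  row 3: subtract 4×row0 = (0, -2, -19/3, -10/3)
step 2: normalize row 1 (÷-4) = (0, 1, -1, -1)
  row 0: subtract 1×row1 = (1, 0, 7/3, 7/3)
  row 2: subtract -2×row1 = (0, 0, -8/3, -2/3)
  row 3: subtract -2×row1 = (0, 0, -25/3, -16/3)
step 3: normalize row 2 (÷-8/3) = (0, 0, 1, 1/4)
  row 0: subtract 7/3×row2 = (1, 0, 0, 7/4)
  row 1: subtract -1×row2 = (0, 1, 0, -3/4)
  row 3: subtract -25/3×row2 = (0, 0, 0, -13/4)
step 4: normalize row 3 (÷-13/4) = (0, 0, 0, 1)
  row 0: subtract 7/4×row3 = (1, 0, 0, 0)
  row 1: subtract -3/4×row3 = (0, 1, 0, 0)
  row 2: subtract 1/4×row3 = (0, 0, 1, 0)

pivot columns: 0, 1, 2, 3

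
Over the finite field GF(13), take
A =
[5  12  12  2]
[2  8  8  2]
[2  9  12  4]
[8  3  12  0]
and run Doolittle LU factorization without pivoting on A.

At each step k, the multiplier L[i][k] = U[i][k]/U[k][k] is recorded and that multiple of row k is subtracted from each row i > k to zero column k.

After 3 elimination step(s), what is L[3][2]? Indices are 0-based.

L[3][2] = 3

[col 0] pivot 5
  R1 -= 3*R0 → (0, 11, 11, 9)  (L[1][0] := 3)
  R2 -= 3*R0 → (0, 12, 2, 11)  (L[2][0] := 3)
  R3 -= 12*R0 → (0, 2, 11, 2)  (L[3][0] := 12)
[col 1] pivot 11
  R2 -= 7*R1 → (0, 0, 3, 0)  (L[2][1] := 7)
  R3 -= 12*R1 → (0, 0, 9, 11)  (L[3][1] := 12)
[col 2] pivot 3
  R3 -= 3*R2 → (0, 0, 0, 11)  (L[3][2] := 3)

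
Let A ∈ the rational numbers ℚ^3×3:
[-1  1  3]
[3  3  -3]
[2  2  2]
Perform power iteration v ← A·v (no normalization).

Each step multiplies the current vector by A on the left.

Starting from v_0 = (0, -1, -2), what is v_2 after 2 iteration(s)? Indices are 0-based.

v_2 = (-8, 6, -20)

v_0 = (0, -1, -2).
v_1 = A·v_0 = (-7, 3, -6).
v_2 = A·v_1 = (-8, 6, -20).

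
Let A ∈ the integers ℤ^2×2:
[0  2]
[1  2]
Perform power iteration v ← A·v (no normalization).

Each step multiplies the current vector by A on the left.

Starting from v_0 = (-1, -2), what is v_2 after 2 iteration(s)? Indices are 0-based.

v_0 = (-1, -2).
v_1 = A·v_0 = (-4, -5).
v_2 = A·v_1 = (-10, -14).

v_2 = (-10, -14)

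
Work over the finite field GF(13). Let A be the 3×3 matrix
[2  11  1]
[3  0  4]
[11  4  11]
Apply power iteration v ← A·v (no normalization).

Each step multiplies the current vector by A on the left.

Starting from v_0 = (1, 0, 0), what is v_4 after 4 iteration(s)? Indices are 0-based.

v_4 = (11, 6, 7)

v_0 = (1, 0, 0).
v_1 = A·v_0 = (2, 3, 11).
v_2 = A·v_1 = (9, 11, 12).
v_3 = A·v_2 = (8, 10, 2).
v_4 = A·v_3 = (11, 6, 7).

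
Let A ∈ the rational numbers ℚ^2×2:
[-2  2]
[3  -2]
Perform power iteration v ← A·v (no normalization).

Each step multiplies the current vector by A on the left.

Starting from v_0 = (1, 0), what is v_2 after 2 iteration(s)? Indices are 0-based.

v_0 = (1, 0).
v_1 = A·v_0 = (-2, 3).
v_2 = A·v_1 = (10, -12).

v_2 = (10, -12)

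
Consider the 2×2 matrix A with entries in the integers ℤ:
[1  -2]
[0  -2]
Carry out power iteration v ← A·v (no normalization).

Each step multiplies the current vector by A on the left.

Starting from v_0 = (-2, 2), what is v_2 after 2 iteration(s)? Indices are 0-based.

v_0 = (-2, 2).
v_1 = A·v_0 = (-6, -4).
v_2 = A·v_1 = (2, 8).

v_2 = (2, 8)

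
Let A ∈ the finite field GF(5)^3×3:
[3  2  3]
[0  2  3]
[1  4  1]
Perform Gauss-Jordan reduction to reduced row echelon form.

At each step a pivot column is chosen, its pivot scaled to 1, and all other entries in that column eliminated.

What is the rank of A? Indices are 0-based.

pivot(0,0)=3: scale R0 → (1, 4, 1)
  clear (2,0): R2 −= (1)R0 → (0, 0, 0)
pivot(1,1)=2: scale R1 → (0, 1, 4)
  clear (0,1): R0 −= (4)R1 → (1, 0, 0)
col 2: no nonzero at/below row 2; advance.

rank = 2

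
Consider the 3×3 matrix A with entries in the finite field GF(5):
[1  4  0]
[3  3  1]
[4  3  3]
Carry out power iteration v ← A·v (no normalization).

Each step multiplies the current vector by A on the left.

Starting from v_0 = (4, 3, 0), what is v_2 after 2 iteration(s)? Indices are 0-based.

v_0 = (4, 3, 0).
v_1 = A·v_0 = (1, 1, 0).
v_2 = A·v_1 = (0, 1, 2).

v_2 = (0, 1, 2)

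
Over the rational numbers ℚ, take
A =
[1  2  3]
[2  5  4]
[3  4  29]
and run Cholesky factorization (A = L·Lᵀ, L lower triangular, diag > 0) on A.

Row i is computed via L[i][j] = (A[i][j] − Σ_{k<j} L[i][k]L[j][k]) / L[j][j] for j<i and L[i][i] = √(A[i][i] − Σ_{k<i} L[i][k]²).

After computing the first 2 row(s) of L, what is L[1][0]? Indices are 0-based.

Step 1: L[0][0] = √(1) = 1.
  L[1][0] = (2) / L[0][0] = 2.
Step 2: L[1][1] = √(1) = 1.

L[1][0] = 2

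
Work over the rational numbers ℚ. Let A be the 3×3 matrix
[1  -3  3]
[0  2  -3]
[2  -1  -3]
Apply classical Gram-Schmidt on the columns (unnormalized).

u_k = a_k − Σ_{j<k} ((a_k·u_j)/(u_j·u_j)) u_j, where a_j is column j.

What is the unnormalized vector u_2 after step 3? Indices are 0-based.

Step 1: u_0 = a_0 = (1, 0, 2).
Step 2: u_1 = a_1 − (-1)·u_0 = (-2, 2, 1).
Step 3: u_2 = a_2 − (-3/5)·u_0 − (-5/3)·u_1 = (4/15, 1/3, -2/15).

u_2 = (4/15, 1/3, -2/15)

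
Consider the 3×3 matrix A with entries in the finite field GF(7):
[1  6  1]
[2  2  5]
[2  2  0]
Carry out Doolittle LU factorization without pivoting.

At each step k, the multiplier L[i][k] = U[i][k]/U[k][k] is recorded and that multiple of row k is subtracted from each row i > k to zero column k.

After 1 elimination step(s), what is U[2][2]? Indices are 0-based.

[col 0] pivot 1
  R1 -= 2*R0 → (0, 4, 3)  (L[1][0] := 2)
  R2 -= 2*R0 → (0, 4, 5)  (L[2][0] := 2)

U[2][2] = 5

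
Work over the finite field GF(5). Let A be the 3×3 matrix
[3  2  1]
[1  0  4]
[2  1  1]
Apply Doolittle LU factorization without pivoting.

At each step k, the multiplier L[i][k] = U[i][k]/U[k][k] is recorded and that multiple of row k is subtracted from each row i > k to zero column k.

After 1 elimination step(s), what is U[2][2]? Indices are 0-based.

[col 0] pivot 3
  R1 -= 2*R0 → (0, 1, 2)  (L[1][0] := 2)
  R2 -= 4*R0 → (0, 3, 2)  (L[2][0] := 4)

U[2][2] = 2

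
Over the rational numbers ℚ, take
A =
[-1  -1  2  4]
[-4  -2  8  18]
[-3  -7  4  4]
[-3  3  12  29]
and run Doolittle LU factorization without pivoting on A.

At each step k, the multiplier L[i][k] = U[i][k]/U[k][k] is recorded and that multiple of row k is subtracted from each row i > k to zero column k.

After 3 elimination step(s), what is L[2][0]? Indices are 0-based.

k=0: U[0][0]=-1
  eliminate (1,0): mult=4, new row 1: (0, 2, 0, 2); set L[1][0]=4
  eliminate (2,0): mult=3, new row 2: (0, -4, -2, -8); set L[2][0]=3
  eliminate (3,0): mult=3, new row 3: (0, 6, 6, 17); set L[3][0]=3
k=1: U[1][1]=2
  eliminate (2,1): mult=-2, new row 2: (0, 0, -2, -4); set L[2][1]=-2
  eliminate (3,1): mult=3, new row 3: (0, 0, 6, 11); set L[3][1]=3
k=2: U[2][2]=-2
  eliminate (3,2): mult=-3, new row 3: (0, 0, 0, -1); set L[3][2]=-3

L[2][0] = 3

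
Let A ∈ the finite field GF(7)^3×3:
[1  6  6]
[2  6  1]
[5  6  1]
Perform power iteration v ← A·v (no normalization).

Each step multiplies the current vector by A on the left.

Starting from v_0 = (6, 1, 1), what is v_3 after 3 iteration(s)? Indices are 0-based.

v_0 = (6, 1, 1).
v_1 = A·v_0 = (4, 5, 2).
v_2 = A·v_1 = (4, 5, 3).
v_3 = A·v_2 = (3, 6, 4).

v_3 = (3, 6, 4)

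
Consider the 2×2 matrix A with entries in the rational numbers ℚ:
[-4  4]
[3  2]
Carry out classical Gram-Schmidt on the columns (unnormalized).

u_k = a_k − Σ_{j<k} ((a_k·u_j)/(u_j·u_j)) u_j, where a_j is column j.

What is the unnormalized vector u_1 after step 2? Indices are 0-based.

u_1 = (12/5, 16/5)

Step 1: u_0 = a_0 = (-4, 3).
Step 2: u_1 = a_1 − (-2/5)·u_0 = (12/5, 16/5).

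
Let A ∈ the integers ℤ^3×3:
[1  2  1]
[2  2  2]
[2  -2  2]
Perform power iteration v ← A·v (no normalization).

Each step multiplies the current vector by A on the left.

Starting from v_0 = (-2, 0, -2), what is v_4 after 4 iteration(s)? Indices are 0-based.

v_0 = (-2, 0, -2).
v_1 = A·v_0 = (-4, -8, -8).
v_2 = A·v_1 = (-28, -40, -8).
v_3 = A·v_2 = (-116, -152, 8).
v_4 = A·v_3 = (-412, -520, 88).

v_4 = (-412, -520, 88)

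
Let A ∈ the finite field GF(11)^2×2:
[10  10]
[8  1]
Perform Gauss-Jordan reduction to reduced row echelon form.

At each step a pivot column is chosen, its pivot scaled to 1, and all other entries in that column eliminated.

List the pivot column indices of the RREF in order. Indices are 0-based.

pivot(0,0)=10: scale R0 → (1, 1)
  clear (1,0): R1 −= (8)R0 → (0, 4)
pivot(1,1)=4: scale R1 → (0, 1)
  clear (0,1): R0 −= (1)R1 → (1, 0)

pivot columns: 0, 1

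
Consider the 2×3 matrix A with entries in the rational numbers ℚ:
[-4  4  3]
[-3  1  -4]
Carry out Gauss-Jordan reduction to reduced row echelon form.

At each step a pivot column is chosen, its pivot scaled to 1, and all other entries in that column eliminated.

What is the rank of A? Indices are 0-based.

rank = 2

step 1: normalize row 0 (÷-4) = (1, -1, -3/4)
  row 1: subtract -3×row0 = (0, -2, -25/4)
step 2: normalize row 1 (÷-2) = (0, 1, 25/8)
  row 0: subtract -1×row1 = (1, 0, 19/8)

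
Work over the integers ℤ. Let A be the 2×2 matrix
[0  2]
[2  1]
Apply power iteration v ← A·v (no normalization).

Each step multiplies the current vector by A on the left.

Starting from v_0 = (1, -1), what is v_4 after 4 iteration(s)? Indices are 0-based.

v_0 = (1, -1).
v_1 = A·v_0 = (-2, 1).
v_2 = A·v_1 = (2, -3).
v_3 = A·v_2 = (-6, 1).
v_4 = A·v_3 = (2, -11).

v_4 = (2, -11)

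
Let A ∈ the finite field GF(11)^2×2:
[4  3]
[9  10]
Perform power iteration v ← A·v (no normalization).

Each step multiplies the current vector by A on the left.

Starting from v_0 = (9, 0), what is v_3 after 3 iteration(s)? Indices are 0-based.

v_0 = (9, 0).
v_1 = A·v_0 = (3, 4).
v_2 = A·v_1 = (2, 1).
v_3 = A·v_2 = (0, 6).

v_3 = (0, 6)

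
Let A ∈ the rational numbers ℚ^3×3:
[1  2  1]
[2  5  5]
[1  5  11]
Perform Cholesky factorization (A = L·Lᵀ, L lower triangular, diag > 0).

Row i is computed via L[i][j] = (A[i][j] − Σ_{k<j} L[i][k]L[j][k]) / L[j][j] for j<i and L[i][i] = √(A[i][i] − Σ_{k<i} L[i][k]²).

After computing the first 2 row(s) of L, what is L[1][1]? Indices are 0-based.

L[1][1] = 1

Step 1: L[0][0] = √(1) = 1.
  L[1][0] = (2) / L[0][0] = 2.
Step 2: L[1][1] = √(1) = 1.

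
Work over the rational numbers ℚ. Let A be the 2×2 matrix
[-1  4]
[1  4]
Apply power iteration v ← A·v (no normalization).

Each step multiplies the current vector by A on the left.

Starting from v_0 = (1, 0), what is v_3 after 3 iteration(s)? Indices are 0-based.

v_0 = (1, 0).
v_1 = A·v_0 = (-1, 1).
v_2 = A·v_1 = (5, 3).
v_3 = A·v_2 = (7, 17).

v_3 = (7, 17)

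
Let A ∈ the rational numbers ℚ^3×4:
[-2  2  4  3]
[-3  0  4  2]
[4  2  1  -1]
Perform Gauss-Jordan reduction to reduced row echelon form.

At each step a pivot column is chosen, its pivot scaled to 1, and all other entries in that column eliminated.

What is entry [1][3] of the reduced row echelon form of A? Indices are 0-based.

M[1][3] = 5/6

[1] R0 /= -2  ⇒  (1, -1, -2, -3/2)
     R1 -= -3·R0  ⇒  (0, -3, -2, -5/2)
     R2 -= 4·R0  ⇒  (0, 6, 9, 5)
[2] R1 /= -3  ⇒  (0, 1, 2/3, 5/6)
     R0 -= -1·R1  ⇒  (1, 0, -4/3, -2/3)
     R2 -= 6·R1  ⇒  (0, 0, 5, 0)
[3] R2 /= 5  ⇒  (0, 0, 1, 0)
     R0 -= -4/3·R2  ⇒  (1, 0, 0, -2/3)
     R1 -= 2/3·R2  ⇒  (0, 1, 0, 5/6)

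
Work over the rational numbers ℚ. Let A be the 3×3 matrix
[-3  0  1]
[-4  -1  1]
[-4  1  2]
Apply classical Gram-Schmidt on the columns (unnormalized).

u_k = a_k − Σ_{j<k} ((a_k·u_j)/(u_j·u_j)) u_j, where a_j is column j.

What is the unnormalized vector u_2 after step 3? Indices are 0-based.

Step 1: u_0 = a_0 = (-3, -4, -4).
Step 2: u_1 = a_1 − (0)·u_0 = (0, -1, 1).
Step 3: u_2 = a_2 − (-15/41)·u_0 − (1/2)·u_1 = (-4/41, 3/82, 3/82).

u_2 = (-4/41, 3/82, 3/82)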